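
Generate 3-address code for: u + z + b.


Break into single-operator statements:
t1 = u + z
t2 = t1 + b


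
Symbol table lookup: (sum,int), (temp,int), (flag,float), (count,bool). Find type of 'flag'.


Lookup 'flag' → type float


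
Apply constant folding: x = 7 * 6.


7 * 6 = 42 at compile time
Optimized: x = 42


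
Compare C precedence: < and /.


'/' is multiplicative (level 10); '<' is relational (level 7)
Higher level binds tighter
'/' has higher precedence than '<'


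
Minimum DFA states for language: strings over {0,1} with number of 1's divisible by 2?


Track (count of 1) mod 2: states 0..1, accept at 0
Minimal DFA: 2 states


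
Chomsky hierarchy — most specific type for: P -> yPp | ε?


Single nonterminal LHS, but y^n p^n is not regular
Classification: Type 2 (Context-Free)


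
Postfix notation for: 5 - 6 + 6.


Left to right (same or higher precedence on left)
Postfix: 5 6 - 6 +


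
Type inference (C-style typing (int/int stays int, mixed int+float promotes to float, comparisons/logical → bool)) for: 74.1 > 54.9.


Operand types: float > float
Rule: comparison yields bool
Result type: bool


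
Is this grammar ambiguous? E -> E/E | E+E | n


'n/n+n' has two parse trees (no precedence encoded between / and +)
Ambiguous


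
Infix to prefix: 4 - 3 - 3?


left-to-right (same/higher precedence on left): tree is (- (- 4 3) 3)
Prefix: - - 4 3 3


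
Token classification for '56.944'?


Pattern: digits with a decimal point
Type: FLOAT_LITERAL


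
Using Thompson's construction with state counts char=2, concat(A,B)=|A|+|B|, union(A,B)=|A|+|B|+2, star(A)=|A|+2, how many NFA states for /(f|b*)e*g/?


Syntax tree has 4 char leaf(s), 1 union(s), 2 star(s)
chars contribute 4×2 = 8; each union adds +2; each star adds +2
Total: 8 + 2 + 4 = 14 states


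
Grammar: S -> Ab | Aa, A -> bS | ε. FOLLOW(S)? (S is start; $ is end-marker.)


$ ∈ FOLLOW(S). For each A -> αBβ: add FIRST(β)\{ε} to FOLLOW(B); if β nullable, add FOLLOW(A).
FOLLOW(S) = {$, a, b}


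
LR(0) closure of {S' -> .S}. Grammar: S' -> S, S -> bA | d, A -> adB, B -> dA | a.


Start: S' -> .S
For each item with dot before a nonterminal B, add B -> .γ for every B-production
Closure: [S' -> .S, S -> .bA, S -> .d]


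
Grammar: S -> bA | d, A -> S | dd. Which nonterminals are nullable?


A nonterminal is nullable iff some alternative derives ε (directly, or every symbol in it is nullable)
Nullable: {}


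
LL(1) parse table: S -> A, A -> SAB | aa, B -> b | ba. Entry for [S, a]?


For [S, a]: 'a' ∈ FIRST(A)
Entry: S -> A


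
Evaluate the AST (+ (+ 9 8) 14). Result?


Evaluate inner: (+ 9 8) = 17
Evaluate root: (+ 17 14) = 31
Result: 31


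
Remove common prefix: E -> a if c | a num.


Common prefix: 'a'
Factored: E -> a E', E' -> if c | num


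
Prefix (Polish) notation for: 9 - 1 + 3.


left-to-right (same/higher precedence on left): tree is (+ (- 9 1) 3)
Prefix: + - 9 1 3


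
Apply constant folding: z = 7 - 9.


7 - 9 = -2 at compile time
Optimized: z = -2


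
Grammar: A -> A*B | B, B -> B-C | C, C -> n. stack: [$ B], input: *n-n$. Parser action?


lookahead ∉ {-} so B won't extend; reduce A -> B
Action: reduce (A -> B)


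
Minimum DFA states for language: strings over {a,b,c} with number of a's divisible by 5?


Track (count of a) mod 5: states 0..4, accept at 0
Minimal DFA: 5 states


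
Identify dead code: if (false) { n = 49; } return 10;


condition is constant false, so the whole block is unreachable
Dead: 'if (false) { n = 49; }'


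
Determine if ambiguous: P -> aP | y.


right-linear, alternatives start with distinct terminals 'a' vs 'y': unique leftmost derivation
Unambiguous


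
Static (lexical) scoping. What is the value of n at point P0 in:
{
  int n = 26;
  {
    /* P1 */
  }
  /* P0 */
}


n declared in the same block as P0
n = 26


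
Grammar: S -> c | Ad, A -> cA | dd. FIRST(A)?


Per alternative of A: FIRST(cA) = {c}; FIRST(dd) = {d}
FIRST(A) = {c, d}


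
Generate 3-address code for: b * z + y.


Break into single-operator statements:
t1 = b * z
t2 = t1 + y


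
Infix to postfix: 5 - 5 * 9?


* has higher precedence, evaluate 5*9 first
Postfix: 5 5 9 * -


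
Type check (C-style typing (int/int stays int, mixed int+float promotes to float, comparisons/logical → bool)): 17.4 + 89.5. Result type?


Operand types: float + float
Rule: mixed int/float promotes to float; int/int stays int
Result type: float


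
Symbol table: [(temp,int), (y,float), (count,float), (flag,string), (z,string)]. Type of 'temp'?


Lookup 'temp' → type int


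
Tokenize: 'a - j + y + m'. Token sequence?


Scan left to right, longest-match per lexeme
Tokens: ID(a), OP(-), ID(j), OP(+), ID(y), OP(+), ID(m)


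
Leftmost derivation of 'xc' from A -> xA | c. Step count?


Derivation: A => xA => xc
Steps: 2


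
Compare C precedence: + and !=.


'+' is additive (level 9); '!=' is equality (level 6)
Higher level binds tighter
'+' has higher precedence than '!='


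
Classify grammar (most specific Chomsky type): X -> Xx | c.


Left-linear: every RHS is a terminal or one nonterminal followed by a terminal
Classification: Type 3 (Regular)


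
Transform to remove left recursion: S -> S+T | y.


Left-recursive alternatives: S+T; non-recursive: y
Introduce S': S -> yS', S' -> +TS' | ε


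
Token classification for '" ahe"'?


Pattern: double-quoted sequence
Type: STRING_LITERAL


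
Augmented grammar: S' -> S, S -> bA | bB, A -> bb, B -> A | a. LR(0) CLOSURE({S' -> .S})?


Start: S' -> .S
For each item with dot before a nonterminal B, add B -> .γ for every B-production
Closure: [S' -> .S, S -> .bA, S -> .bB]


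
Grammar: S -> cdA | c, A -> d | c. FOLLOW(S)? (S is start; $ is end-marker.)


$ ∈ FOLLOW(S). For each A -> αBβ: add FIRST(β)\{ε} to FOLLOW(B); if β nullable, add FOLLOW(A).
FOLLOW(S) = {$}


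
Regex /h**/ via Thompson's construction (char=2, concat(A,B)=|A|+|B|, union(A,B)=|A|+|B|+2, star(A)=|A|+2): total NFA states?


Syntax tree has 1 char leaf(s), 0 union(s), 2 star(s)
chars contribute 1×2 = 2; each union adds +2; each star adds +2
Total: 2 + 0 + 4 = 6 states


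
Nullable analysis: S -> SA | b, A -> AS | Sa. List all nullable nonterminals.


A nonterminal is nullable iff some alternative derives ε (directly, or every symbol in it is nullable)
Nullable: {}


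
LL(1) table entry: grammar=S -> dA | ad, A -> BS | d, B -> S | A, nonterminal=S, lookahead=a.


For [S, a]: 'a' ∈ FIRST(ad)
Entry: S -> ad


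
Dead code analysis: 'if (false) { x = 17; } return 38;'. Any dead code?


condition is constant false, so the whole block is unreachable
Dead: 'if (false) { x = 17; }'


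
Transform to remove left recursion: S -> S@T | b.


Left-recursive alternatives: S@T; non-recursive: b
Introduce S': S -> bS', S' -> @TS' | ε


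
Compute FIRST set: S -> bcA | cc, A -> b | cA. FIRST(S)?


Per alternative of S: FIRST(bcA) = {b}; FIRST(cc) = {c}
FIRST(S) = {b, c}


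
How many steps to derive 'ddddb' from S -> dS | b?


Derivation: S => dS => ddS => dddS => ddddS => ddddb
Steps: 5


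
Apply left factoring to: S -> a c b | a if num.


Common prefix: 'a'
Factored: S -> a S', S' -> c b | if num


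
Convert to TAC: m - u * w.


Break into single-operator statements:
t1 = u * w
t2 = m - t1


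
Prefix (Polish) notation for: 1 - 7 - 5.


left-to-right (same/higher precedence on left): tree is (- (- 1 7) 5)
Prefix: - - 1 7 5


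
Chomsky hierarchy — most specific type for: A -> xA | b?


Right-linear: every RHS is a terminal or a terminal followed by one nonterminal
Classification: Type 3 (Regular)


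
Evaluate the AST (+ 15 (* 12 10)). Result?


Evaluate inner: (* 12 10) = 120
Evaluate root: (+ 15 120) = 135
Result: 135


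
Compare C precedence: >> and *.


'*' is multiplicative (level 10); '>>' is shift (level 8)
Higher level binds tighter
'*' has higher precedence than '>>'


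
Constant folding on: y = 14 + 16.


14 + 16 = 30 at compile time
Optimized: y = 30


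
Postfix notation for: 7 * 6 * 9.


Left to right (same or higher precedence on left)
Postfix: 7 6 * 9 *


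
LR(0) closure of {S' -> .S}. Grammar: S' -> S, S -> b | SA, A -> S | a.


Start: S' -> .S
For each item with dot before a nonterminal B, add B -> .γ for every B-production
Closure: [S' -> .S, S -> .b, S -> .SA]


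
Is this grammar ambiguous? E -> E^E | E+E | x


'x^x+x' has two parse trees (no precedence encoded between ^ and +)
Ambiguous


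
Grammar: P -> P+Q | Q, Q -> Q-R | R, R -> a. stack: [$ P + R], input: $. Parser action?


'R' (not preceded by Q-) is the handle for Q -> R
Action: reduce (Q -> R)


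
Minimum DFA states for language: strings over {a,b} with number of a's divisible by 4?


Track (count of a) mod 4: states 0..3, accept at 0
Minimal DFA: 4 states


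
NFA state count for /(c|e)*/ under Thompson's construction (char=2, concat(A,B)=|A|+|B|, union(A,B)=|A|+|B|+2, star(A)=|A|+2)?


Syntax tree has 2 char leaf(s), 1 union(s), 1 star(s)
chars contribute 2×2 = 4; each union adds +2; each star adds +2
Total: 4 + 2 + 2 = 8 states


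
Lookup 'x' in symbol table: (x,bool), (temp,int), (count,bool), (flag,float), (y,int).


Lookup 'x' → type bool


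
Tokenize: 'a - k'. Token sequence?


Scan left to right, longest-match per lexeme
Tokens: ID(a), OP(-), ID(k)


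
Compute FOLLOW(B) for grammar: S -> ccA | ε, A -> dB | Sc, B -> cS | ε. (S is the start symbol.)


$ ∈ FOLLOW(S). For each A -> αBβ: add FIRST(β)\{ε} to FOLLOW(B); if β nullable, add FOLLOW(A).
FOLLOW(B) = {$, c}


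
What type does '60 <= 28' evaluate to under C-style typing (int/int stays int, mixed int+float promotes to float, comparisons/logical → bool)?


Operand types: int <= int
Rule: comparison yields bool
Result type: bool


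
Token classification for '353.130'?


Pattern: digits with a decimal point
Type: FLOAT_LITERAL


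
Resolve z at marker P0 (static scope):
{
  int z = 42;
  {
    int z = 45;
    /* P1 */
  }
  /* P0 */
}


z declared in the same block as P0
z = 42


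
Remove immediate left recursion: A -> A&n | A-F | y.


Left-recursive alternatives: A&n, A-F; non-recursive: y
Introduce A': A -> yA', A' -> &nA' | -FA' | ε


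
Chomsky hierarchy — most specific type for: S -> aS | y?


Right-linear: every RHS is a terminal or a terminal followed by one nonterminal
Classification: Type 3 (Regular)


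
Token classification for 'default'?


Pattern: reserved word
Type: KEYWORD


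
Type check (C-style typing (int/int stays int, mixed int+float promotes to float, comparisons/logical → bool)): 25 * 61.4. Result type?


Operand types: int * float
Rule: mixed int/float promotes to float; int/int stays int
Result type: float


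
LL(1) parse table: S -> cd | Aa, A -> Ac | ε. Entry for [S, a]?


For [S, a]: 'a' ∈ FIRST(Aa)
Entry: S -> Aa


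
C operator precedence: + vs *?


'*' is multiplicative (level 10); '+' is additive (level 9)
Higher level binds tighter
'*' has higher precedence than '+'


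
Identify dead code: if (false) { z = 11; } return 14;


condition is constant false, so the whole block is unreachable
Dead: 'if (false) { z = 11; }'


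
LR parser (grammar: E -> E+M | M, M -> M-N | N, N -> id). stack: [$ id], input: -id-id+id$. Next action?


'id' on top is the handle for N -> id
Action: reduce (N -> id)


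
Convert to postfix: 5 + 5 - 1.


Left to right (same or higher precedence on left)
Postfix: 5 5 + 1 -


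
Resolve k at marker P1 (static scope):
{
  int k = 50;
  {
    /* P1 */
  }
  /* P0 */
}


P1's block does not declare k; resolves to the enclosing declaration at depth 0
k = 50


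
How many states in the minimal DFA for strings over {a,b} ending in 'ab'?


Track the longest suffix of input matching a prefix of 'ab': 3 classes (prefixes of length 0..2)
Minimal DFA: 3 states


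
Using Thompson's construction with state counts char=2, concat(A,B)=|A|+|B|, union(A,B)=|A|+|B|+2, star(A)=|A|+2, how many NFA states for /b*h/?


Syntax tree has 2 char leaf(s), 0 union(s), 1 star(s)
chars contribute 2×2 = 4; each union adds +2; each star adds +2
Total: 4 + 0 + 2 = 6 states


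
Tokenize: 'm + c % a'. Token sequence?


Scan left to right, longest-match per lexeme
Tokens: ID(m), OP(+), ID(c), OP(%), ID(a)


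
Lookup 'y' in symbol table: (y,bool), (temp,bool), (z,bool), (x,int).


Lookup 'y' → type bool


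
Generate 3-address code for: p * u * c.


Break into single-operator statements:
t1 = p * u
t2 = t1 * c


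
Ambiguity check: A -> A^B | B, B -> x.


precedence layered via separate nonterminal B: deterministic
Unambiguous


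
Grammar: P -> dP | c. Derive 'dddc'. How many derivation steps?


Derivation: P => dP => ddP => dddP => dddc
Steps: 4


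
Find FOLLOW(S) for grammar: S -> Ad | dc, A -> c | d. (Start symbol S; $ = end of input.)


$ ∈ FOLLOW(S). For each A -> αBβ: add FIRST(β)\{ε} to FOLLOW(B); if β nullable, add FOLLOW(A).
FOLLOW(S) = {$}


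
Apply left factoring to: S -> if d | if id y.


Common prefix: 'if'
Factored: S -> if S', S' -> d | id y


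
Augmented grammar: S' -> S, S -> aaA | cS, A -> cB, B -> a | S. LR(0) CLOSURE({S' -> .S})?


Start: S' -> .S
For each item with dot before a nonterminal B, add B -> .γ for every B-production
Closure: [S' -> .S, S -> .aaA, S -> .cS]


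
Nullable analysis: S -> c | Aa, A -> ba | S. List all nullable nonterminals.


A nonterminal is nullable iff some alternative derives ε (directly, or every symbol in it is nullable)
Nullable: {}


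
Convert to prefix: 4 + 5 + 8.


left-to-right (same/higher precedence on left): tree is (+ (+ 4 5) 8)
Prefix: + + 4 5 8


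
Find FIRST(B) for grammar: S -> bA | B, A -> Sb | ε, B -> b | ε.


Per alternative of B: FIRST(b) = {b}; FIRST(ε) = {ε}
FIRST(B) = {b, ε}


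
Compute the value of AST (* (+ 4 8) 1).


Evaluate inner: (+ 4 8) = 12
Evaluate root: (* 12 1) = 12
Result: 12


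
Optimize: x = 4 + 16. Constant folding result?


4 + 16 = 20 at compile time
Optimized: x = 20


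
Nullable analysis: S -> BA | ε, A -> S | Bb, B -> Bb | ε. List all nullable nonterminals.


A nonterminal is nullable iff some alternative derives ε (directly, or every symbol in it is nullable)
Nullable: {A, B, S}


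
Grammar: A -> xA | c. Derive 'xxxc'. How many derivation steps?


Derivation: A => xA => xxA => xxxA => xxxc
Steps: 4


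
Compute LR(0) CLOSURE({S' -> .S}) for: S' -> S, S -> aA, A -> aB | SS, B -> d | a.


Start: S' -> .S
For each item with dot before a nonterminal B, add B -> .γ for every B-production
Closure: [S' -> .S, S -> .aA]


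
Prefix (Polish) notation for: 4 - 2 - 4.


left-to-right (same/higher precedence on left): tree is (- (- 4 2) 4)
Prefix: - - 4 2 4


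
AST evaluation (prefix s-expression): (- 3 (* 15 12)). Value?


Evaluate inner: (* 15 12) = 180
Evaluate root: (- 3 180) = -177
Result: -177


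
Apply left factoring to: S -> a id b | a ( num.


Common prefix: 'a'
Factored: S -> a S', S' -> id b | ( num


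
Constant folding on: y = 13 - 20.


13 - 20 = -7 at compile time
Optimized: y = -7


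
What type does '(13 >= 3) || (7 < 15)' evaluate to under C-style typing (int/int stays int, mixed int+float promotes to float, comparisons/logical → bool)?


Operand types: bool || bool
Rule: logical operators take bool operands and yield bool
Result type: bool


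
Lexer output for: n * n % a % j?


Scan left to right, longest-match per lexeme
Tokens: ID(n), OP(*), ID(n), OP(%), ID(a), OP(%), ID(j)


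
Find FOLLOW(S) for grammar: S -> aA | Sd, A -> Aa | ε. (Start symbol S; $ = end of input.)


$ ∈ FOLLOW(S). For each A -> αBβ: add FIRST(β)\{ε} to FOLLOW(B); if β nullable, add FOLLOW(A).
FOLLOW(S) = {$, d}


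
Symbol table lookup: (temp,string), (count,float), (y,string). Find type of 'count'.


Lookup 'count' → type float


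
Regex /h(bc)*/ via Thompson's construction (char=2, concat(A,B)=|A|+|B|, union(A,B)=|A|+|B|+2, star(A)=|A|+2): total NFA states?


Syntax tree has 3 char leaf(s), 0 union(s), 1 star(s)
chars contribute 3×2 = 6; each union adds +2; each star adds +2
Total: 6 + 0 + 2 = 8 states


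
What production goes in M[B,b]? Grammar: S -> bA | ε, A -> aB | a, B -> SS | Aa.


For [B, b]: 'b' ∈ FIRST(SS)
Entry: B -> SS


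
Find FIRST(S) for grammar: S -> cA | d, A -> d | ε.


Per alternative of S: FIRST(cA) = {c}; FIRST(d) = {d}
FIRST(S) = {c, d}


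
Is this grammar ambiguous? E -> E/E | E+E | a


'a/a+a' has two parse trees (no precedence encoded between / and +)
Ambiguous


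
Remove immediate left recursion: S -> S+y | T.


Left-recursive alternatives: S+y; non-recursive: T
Introduce S': S -> TS', S' -> +yS' | ε


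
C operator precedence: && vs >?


'>' is relational (level 7); '&&' is logical AND (level 2)
Higher level binds tighter
'>' has higher precedence than '&&'


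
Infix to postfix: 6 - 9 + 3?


Left to right (same or higher precedence on left)
Postfix: 6 9 - 3 +


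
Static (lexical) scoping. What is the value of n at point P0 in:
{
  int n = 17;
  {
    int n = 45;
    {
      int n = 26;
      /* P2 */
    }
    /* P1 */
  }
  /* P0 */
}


n declared in the same block as P0
n = 17


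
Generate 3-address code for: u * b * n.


Break into single-operator statements:
t1 = u * b
t2 = t1 * n


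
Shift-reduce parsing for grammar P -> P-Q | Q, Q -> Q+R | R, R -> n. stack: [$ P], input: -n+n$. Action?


shift '-' to continue P -> P-Q
Action: shift


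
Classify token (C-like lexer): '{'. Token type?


Pattern: delimiter/punctuation
Type: PUNCTUATION


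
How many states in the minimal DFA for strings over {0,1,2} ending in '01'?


Track the longest suffix of input matching a prefix of '01': 3 classes (prefixes of length 0..2)
Minimal DFA: 3 states


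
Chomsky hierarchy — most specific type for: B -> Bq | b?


Left-linear: every RHS is a terminal or one nonterminal followed by a terminal
Classification: Type 3 (Regular)


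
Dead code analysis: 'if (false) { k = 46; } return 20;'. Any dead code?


condition is constant false, so the whole block is unreachable
Dead: 'if (false) { k = 46; }'


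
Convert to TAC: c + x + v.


Break into single-operator statements:
t1 = c + x
t2 = t1 + v


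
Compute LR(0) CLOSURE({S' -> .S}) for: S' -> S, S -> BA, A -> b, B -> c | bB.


Start: S' -> .S
For each item with dot before a nonterminal B, add B -> .γ for every B-production
Closure: [S' -> .S, S -> .BA, B -> .c, B -> .bB]


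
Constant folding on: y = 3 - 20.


3 - 20 = -17 at compile time
Optimized: y = -17


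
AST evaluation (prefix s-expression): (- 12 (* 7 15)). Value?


Evaluate inner: (* 7 15) = 105
Evaluate root: (- 12 105) = -93
Result: -93


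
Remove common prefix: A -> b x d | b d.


Common prefix: 'b'
Factored: A -> b A', A' -> x d | d


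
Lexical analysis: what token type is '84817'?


Pattern: digits only
Type: INTEGER_LITERAL


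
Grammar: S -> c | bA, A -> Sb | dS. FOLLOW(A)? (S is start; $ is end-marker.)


$ ∈ FOLLOW(S). For each A -> αBβ: add FIRST(β)\{ε} to FOLLOW(B); if β nullable, add FOLLOW(A).
FOLLOW(A) = {$, b}


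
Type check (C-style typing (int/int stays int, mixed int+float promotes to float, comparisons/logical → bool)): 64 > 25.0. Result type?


Operand types: int > float
Rule: comparison yields bool
Result type: bool


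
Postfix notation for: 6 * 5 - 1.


Left to right (same or higher precedence on left)
Postfix: 6 5 * 1 -


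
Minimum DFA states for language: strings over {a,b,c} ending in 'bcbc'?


Track the longest suffix of input matching a prefix of 'bcbc': 5 classes (prefixes of length 0..4)
Minimal DFA: 5 states


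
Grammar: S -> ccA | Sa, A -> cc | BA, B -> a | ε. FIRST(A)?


Per alternative of A: FIRST(cc) = {c}; FIRST(BA) = {a, c}
FIRST(A) = {a, c}


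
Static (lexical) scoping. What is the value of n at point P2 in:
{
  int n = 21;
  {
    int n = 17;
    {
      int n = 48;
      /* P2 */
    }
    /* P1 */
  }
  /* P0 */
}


n declared in the same block as P2
n = 48


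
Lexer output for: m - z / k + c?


Scan left to right, longest-match per lexeme
Tokens: ID(m), OP(-), ID(z), OP(/), ID(k), OP(+), ID(c)


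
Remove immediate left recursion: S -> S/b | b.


Left-recursive alternatives: S/b; non-recursive: b
Introduce S': S -> bS', S' -> /bS' | ε


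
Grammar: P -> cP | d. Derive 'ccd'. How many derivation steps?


Derivation: P => cP => ccP => ccd
Steps: 3


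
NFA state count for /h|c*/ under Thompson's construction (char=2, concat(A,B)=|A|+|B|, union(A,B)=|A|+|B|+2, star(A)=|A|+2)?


Syntax tree has 2 char leaf(s), 1 union(s), 1 star(s)
chars contribute 2×2 = 4; each union adds +2; each star adds +2
Total: 4 + 2 + 2 = 8 states


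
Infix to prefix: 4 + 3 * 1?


'*' binds tighter: tree is (+ 4 (* 3 1))
Prefix: + 4 * 3 1


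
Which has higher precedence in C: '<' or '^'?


'<' is relational (level 7); '^' is bitwise XOR (level 4)
Higher level binds tighter
'<' has higher precedence than '^'


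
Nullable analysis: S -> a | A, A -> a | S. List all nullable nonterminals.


A nonterminal is nullable iff some alternative derives ε (directly, or every symbol in it is nullable)
Nullable: {}


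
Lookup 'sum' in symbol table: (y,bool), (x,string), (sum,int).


Lookup 'sum' → type int


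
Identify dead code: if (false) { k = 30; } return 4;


condition is constant false, so the whole block is unreachable
Dead: 'if (false) { k = 30; }'


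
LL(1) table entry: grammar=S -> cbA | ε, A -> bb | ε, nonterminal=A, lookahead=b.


For [A, b]: 'b' ∈ FIRST(bb)
Entry: A -> bb


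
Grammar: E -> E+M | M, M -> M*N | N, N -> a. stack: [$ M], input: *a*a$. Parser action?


shift '*' to continue M -> M*N
Action: shift


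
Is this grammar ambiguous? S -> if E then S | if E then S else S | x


dangling else: 'if E then if E then x else x' parses two ways
Ambiguous


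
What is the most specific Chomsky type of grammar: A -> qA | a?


Right-linear: every RHS is a terminal or a terminal followed by one nonterminal
Classification: Type 3 (Regular)


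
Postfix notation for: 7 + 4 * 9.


* has higher precedence, evaluate 4*9 first
Postfix: 7 4 9 * +


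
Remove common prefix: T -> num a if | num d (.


Common prefix: 'num'
Factored: T -> num T', T' -> a if | d (


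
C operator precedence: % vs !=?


'%' is multiplicative (level 10); '!=' is equality (level 6)
Higher level binds tighter
'%' has higher precedence than '!='


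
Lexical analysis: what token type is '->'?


Pattern: operator symbol
Type: OPERATOR


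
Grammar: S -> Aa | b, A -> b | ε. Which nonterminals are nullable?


A nonterminal is nullable iff some alternative derives ε (directly, or every symbol in it is nullable)
Nullable: {A}


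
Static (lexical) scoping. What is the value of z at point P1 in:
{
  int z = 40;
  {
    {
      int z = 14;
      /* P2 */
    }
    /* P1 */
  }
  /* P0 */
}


P1's block does not declare z; resolves to the enclosing declaration at depth 0
z = 40


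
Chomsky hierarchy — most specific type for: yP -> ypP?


LHS has context (more than one symbol) and |LHS| ≤ |RHS|
Classification: Type 1 (Context-Sensitive)


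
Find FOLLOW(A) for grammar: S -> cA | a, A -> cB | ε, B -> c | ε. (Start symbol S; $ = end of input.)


$ ∈ FOLLOW(S). For each A -> αBβ: add FIRST(β)\{ε} to FOLLOW(B); if β nullable, add FOLLOW(A).
FOLLOW(A) = {$}


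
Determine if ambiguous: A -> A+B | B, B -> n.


precedence layered via separate nonterminal B: deterministic
Unambiguous


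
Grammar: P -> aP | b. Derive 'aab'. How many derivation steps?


Derivation: P => aP => aaP => aab
Steps: 3


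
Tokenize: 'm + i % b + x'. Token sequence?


Scan left to right, longest-match per lexeme
Tokens: ID(m), OP(+), ID(i), OP(%), ID(b), OP(+), ID(x)


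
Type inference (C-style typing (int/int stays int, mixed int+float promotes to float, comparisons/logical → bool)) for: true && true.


Operand types: bool && bool
Rule: logical operators take bool operands and yield bool
Result type: bool


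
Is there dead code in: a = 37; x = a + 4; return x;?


a is read by x's definition; x is returned
No dead code


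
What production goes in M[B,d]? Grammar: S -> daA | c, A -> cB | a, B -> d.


For [B, d]: 'd' ∈ FIRST(d)
Entry: B -> d


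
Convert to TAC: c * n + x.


Break into single-operator statements:
t1 = c * n
t2 = t1 + x


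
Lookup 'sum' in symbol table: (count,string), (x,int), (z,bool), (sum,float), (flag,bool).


Lookup 'sum' → type float


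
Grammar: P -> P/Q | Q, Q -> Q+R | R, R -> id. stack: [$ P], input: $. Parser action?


start symbol P on stack, input exhausted
Action: accept


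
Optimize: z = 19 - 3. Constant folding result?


19 - 3 = 16 at compile time
Optimized: z = 16


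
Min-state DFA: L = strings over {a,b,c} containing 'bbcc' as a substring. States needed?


KMP-style automaton: 4 progress states + 1 absorbing accept = 5
Minimal DFA: 5 states


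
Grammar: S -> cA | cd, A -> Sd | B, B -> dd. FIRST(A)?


Per alternative of A: FIRST(Sd) = {c}; FIRST(B) = {d}
FIRST(A) = {c, d}


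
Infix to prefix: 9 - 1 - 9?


left-to-right (same/higher precedence on left): tree is (- (- 9 1) 9)
Prefix: - - 9 1 9


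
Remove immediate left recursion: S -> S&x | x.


Left-recursive alternatives: S&x; non-recursive: x
Introduce S': S -> xS', S' -> &xS' | ε


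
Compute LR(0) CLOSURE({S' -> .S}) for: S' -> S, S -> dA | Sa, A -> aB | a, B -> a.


Start: S' -> .S
For each item with dot before a nonterminal B, add B -> .γ for every B-production
Closure: [S' -> .S, S -> .dA, S -> .Sa]


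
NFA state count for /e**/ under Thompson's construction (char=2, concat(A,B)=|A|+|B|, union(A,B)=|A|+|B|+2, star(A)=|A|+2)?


Syntax tree has 1 char leaf(s), 0 union(s), 2 star(s)
chars contribute 1×2 = 2; each union adds +2; each star adds +2
Total: 2 + 0 + 4 = 6 states


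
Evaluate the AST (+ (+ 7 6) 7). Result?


Evaluate inner: (+ 7 6) = 13
Evaluate root: (+ 13 7) = 20
Result: 20


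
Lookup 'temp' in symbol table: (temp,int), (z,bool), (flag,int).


Lookup 'temp' → type int


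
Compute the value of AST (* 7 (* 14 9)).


Evaluate inner: (* 14 9) = 126
Evaluate root: (* 7 126) = 882
Result: 882


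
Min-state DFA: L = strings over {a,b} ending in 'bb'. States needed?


Track the longest suffix of input matching a prefix of 'bb': 3 classes (prefixes of length 0..2)
Minimal DFA: 3 states


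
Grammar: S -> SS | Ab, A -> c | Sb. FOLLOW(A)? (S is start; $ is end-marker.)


$ ∈ FOLLOW(S). For each A -> αBβ: add FIRST(β)\{ε} to FOLLOW(B); if β nullable, add FOLLOW(A).
FOLLOW(A) = {b}


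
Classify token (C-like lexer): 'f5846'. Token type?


Pattern: letter/underscore followed by alphanumerics, not a keyword
Type: IDENTIFIER


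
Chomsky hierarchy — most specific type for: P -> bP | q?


Right-linear: every RHS is a terminal or a terminal followed by one nonterminal
Classification: Type 3 (Regular)


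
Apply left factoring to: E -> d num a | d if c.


Common prefix: 'd'
Factored: E -> d E', E' -> num a | if c


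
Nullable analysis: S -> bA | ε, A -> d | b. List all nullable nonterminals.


A nonterminal is nullable iff some alternative derives ε (directly, or every symbol in it is nullable)
Nullable: {S}


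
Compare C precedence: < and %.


'%' is multiplicative (level 10); '<' is relational (level 7)
Higher level binds tighter
'%' has higher precedence than '<'


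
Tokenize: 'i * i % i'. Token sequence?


Scan left to right, longest-match per lexeme
Tokens: ID(i), OP(*), ID(i), OP(%), ID(i)


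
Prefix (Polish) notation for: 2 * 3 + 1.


left-to-right (same/higher precedence on left): tree is (+ (* 2 3) 1)
Prefix: + * 2 3 1


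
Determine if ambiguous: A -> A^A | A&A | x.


'x^x&x' has two parse trees (no precedence encoded between ^ and &)
Ambiguous


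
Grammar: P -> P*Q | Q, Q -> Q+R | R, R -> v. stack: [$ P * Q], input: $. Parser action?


handle 'P*Q' on top; lookahead ∈ FOLLOW(P) = {*, $}
Action: reduce (P -> P*Q)


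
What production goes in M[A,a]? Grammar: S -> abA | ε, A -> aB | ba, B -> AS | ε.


For [A, a]: 'a' ∈ FIRST(aB)
Entry: A -> aB


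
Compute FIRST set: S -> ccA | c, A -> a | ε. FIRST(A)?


Per alternative of A: FIRST(a) = {a}; FIRST(ε) = {ε}
FIRST(A) = {a, ε}


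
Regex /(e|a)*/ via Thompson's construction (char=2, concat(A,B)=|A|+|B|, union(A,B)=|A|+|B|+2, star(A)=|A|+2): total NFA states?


Syntax tree has 2 char leaf(s), 1 union(s), 1 star(s)
chars contribute 2×2 = 4; each union adds +2; each star adds +2
Total: 4 + 2 + 2 = 8 states


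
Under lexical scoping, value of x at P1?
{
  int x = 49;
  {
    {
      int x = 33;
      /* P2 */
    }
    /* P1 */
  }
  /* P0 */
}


P1's block does not declare x; resolves to the enclosing declaration at depth 0
x = 49


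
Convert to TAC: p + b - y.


Break into single-operator statements:
t1 = p + b
t2 = t1 - y


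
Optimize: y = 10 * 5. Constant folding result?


10 * 5 = 50 at compile time
Optimized: y = 50


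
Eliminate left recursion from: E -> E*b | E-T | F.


Left-recursive alternatives: E*b, E-T; non-recursive: F
Introduce E': E -> FE', E' -> *bE' | -TE' | ε


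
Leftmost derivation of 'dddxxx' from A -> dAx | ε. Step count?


Derivation: A => dAx => ddAxx => dddAxxx => dddxxx
Steps: 4


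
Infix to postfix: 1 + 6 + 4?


Left to right (same or higher precedence on left)
Postfix: 1 6 + 4 +


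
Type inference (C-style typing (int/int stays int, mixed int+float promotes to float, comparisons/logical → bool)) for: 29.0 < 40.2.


Operand types: float < float
Rule: comparison yields bool
Result type: bool


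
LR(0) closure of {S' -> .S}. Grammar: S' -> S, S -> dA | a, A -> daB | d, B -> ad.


Start: S' -> .S
For each item with dot before a nonterminal B, add B -> .γ for every B-production
Closure: [S' -> .S, S -> .dA, S -> .a]


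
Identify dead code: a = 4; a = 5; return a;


first assignment to a is overwritten before any read
Dead: 'a = 4'


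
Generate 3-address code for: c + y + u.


Break into single-operator statements:
t1 = c + y
t2 = t1 + u


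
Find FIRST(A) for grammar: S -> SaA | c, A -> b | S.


Per alternative of A: FIRST(b) = {b}; FIRST(S) = {c}
FIRST(A) = {b, c}


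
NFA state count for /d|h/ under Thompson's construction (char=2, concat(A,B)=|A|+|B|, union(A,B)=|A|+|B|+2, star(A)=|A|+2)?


Syntax tree has 2 char leaf(s), 1 union(s), 0 star(s)
chars contribute 2×2 = 4; each union adds +2; each star adds +2
Total: 4 + 2 + 0 = 6 states


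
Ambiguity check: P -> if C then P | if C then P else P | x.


dangling else: 'if C then if C then x else x' parses two ways
Ambiguous


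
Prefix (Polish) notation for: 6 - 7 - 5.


left-to-right (same/higher precedence on left): tree is (- (- 6 7) 5)
Prefix: - - 6 7 5


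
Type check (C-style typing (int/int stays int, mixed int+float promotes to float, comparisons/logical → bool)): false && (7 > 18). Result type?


Operand types: bool && bool
Rule: logical operators take bool operands and yield bool
Result type: bool


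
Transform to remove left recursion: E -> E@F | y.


Left-recursive alternatives: E@F; non-recursive: y
Introduce E': E -> yE', E' -> @FE' | ε


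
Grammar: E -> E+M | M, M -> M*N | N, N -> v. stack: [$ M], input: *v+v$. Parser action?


shift '*' to continue M -> M*N
Action: shift


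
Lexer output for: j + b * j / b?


Scan left to right, longest-match per lexeme
Tokens: ID(j), OP(+), ID(b), OP(*), ID(j), OP(/), ID(b)


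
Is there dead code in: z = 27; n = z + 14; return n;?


z is read by n's definition; n is returned
No dead code


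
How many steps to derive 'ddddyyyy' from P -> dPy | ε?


Derivation: P => dPy => ddPyy => dddPyyy => ddddPyyyy => ddddyyyy
Steps: 5


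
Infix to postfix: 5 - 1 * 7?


* has higher precedence, evaluate 1*7 first
Postfix: 5 1 7 * -


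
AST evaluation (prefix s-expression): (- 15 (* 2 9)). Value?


Evaluate inner: (* 2 9) = 18
Evaluate root: (- 15 18) = -3
Result: -3


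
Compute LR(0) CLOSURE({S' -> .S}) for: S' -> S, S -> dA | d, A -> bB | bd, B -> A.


Start: S' -> .S
For each item with dot before a nonterminal B, add B -> .γ for every B-production
Closure: [S' -> .S, S -> .dA, S -> .d]


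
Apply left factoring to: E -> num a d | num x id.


Common prefix: 'num'
Factored: E -> num E', E' -> a d | x id


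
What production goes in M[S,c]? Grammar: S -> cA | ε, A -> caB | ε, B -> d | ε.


For [S, c]: 'c' ∈ FIRST(cA)
Entry: S -> cA


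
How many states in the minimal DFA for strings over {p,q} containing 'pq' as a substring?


KMP-style automaton: 2 progress states + 1 absorbing accept = 3
Minimal DFA: 3 states


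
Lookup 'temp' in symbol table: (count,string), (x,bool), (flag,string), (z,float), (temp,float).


Lookup 'temp' → type float


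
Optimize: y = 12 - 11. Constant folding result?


12 - 11 = 1 at compile time
Optimized: y = 1


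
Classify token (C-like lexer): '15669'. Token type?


Pattern: digits only
Type: INTEGER_LITERAL


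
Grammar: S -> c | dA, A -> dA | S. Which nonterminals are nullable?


A nonterminal is nullable iff some alternative derives ε (directly, or every symbol in it is nullable)
Nullable: {}


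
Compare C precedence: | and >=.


'>=' is relational (level 7); '|' is bitwise OR (level 3)
Higher level binds tighter
'>=' has higher precedence than '|'


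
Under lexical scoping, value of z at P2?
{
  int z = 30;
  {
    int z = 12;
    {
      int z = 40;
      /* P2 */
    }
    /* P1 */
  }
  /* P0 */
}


z declared in the same block as P2
z = 40


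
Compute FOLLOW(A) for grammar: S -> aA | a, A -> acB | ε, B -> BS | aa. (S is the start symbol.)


$ ∈ FOLLOW(S). For each A -> αBβ: add FIRST(β)\{ε} to FOLLOW(B); if β nullable, add FOLLOW(A).
FOLLOW(A) = {$, a}


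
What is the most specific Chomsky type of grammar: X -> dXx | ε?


Single nonterminal LHS, but d^n x^n is not regular
Classification: Type 2 (Context-Free)


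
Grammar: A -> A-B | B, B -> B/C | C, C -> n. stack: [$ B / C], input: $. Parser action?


handle 'B/C' on top
Action: reduce (B -> B/C)


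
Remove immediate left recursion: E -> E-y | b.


Left-recursive alternatives: E-y; non-recursive: b
Introduce E': E -> bE', E' -> -yE' | ε


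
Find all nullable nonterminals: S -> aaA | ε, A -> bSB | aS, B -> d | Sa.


A nonterminal is nullable iff some alternative derives ε (directly, or every symbol in it is nullable)
Nullable: {S}


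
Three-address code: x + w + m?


Break into single-operator statements:
t1 = x + w
t2 = t1 + m


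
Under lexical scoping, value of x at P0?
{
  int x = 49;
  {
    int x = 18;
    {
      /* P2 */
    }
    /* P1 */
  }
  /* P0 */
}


x declared in the same block as P0
x = 49


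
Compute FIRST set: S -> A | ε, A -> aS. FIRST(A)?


Per alternative of A: FIRST(aS) = {a}
FIRST(A) = {a}


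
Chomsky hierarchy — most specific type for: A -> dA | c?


Right-linear: every RHS is a terminal or a terminal followed by one nonterminal
Classification: Type 3 (Regular)


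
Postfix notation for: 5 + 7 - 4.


Left to right (same or higher precedence on left)
Postfix: 5 7 + 4 -


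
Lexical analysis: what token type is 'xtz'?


Pattern: letter/underscore followed by alphanumerics, not a keyword
Type: IDENTIFIER


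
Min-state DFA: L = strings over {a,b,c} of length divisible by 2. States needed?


Track length mod 2: states 0..1, accept at 0
Minimal DFA: 2 states


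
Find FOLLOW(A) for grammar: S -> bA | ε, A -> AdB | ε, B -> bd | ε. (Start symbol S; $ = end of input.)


$ ∈ FOLLOW(S). For each A -> αBβ: add FIRST(β)\{ε} to FOLLOW(B); if β nullable, add FOLLOW(A).
FOLLOW(A) = {$, d}


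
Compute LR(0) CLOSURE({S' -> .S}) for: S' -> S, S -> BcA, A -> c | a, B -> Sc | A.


Start: S' -> .S
For each item with dot before a nonterminal B, add B -> .γ for every B-production
Closure: [S' -> .S, S -> .BcA, B -> .Sc, B -> .A, A -> .c, A -> .a]


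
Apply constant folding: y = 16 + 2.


16 + 2 = 18 at compile time
Optimized: y = 18


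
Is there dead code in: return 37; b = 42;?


statement follows a return and is unreachable
Dead: 'b = 42'


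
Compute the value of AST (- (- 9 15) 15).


Evaluate inner: (- 9 15) = -6
Evaluate root: (- -6 15) = -21
Result: -21


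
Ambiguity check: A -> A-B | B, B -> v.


precedence layered via separate nonterminal B: deterministic
Unambiguous


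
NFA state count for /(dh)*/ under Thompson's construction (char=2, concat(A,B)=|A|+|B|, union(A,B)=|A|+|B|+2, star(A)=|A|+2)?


Syntax tree has 2 char leaf(s), 0 union(s), 1 star(s)
chars contribute 2×2 = 4; each union adds +2; each star adds +2
Total: 4 + 0 + 2 = 6 states


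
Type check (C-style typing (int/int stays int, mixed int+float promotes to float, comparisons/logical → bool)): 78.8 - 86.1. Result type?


Operand types: float - float
Rule: mixed int/float promotes to float; int/int stays int
Result type: float


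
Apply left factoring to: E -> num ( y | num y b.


Common prefix: 'num'
Factored: E -> num E', E' -> ( y | y b


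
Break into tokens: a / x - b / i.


Scan left to right, longest-match per lexeme
Tokens: ID(a), OP(/), ID(x), OP(-), ID(b), OP(/), ID(i)


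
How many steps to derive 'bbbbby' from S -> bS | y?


Derivation: S => bS => bbS => bbbS => bbbbS => bbbbbS => bbbbby
Steps: 6


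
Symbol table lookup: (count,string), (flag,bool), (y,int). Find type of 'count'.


Lookup 'count' → type string


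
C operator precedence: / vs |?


'/' is multiplicative (level 10); '|' is bitwise OR (level 3)
Higher level binds tighter
'/' has higher precedence than '|'


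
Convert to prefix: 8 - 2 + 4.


left-to-right (same/higher precedence on left): tree is (+ (- 8 2) 4)
Prefix: + - 8 2 4


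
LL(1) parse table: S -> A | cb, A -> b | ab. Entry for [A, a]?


For [A, a]: 'a' ∈ FIRST(ab)
Entry: A -> ab


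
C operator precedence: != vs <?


'<' is relational (level 7); '!=' is equality (level 6)
Higher level binds tighter
'<' has higher precedence than '!='


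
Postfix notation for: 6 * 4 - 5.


Left to right (same or higher precedence on left)
Postfix: 6 4 * 5 -


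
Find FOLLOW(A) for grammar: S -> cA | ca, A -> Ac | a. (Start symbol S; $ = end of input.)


$ ∈ FOLLOW(S). For each A -> αBβ: add FIRST(β)\{ε} to FOLLOW(B); if β nullable, add FOLLOW(A).
FOLLOW(A) = {$, c}


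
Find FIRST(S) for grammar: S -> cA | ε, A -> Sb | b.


Per alternative of S: FIRST(cA) = {c}; FIRST(ε) = {ε}
FIRST(S) = {c, ε}
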